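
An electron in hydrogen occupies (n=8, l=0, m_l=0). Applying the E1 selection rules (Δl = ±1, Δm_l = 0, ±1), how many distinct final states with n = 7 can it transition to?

E1 requires Δl = ±1, so l_f ∈ {-1, 1}; with 0 ≤ l_f ≤ n_f−1 = 6, the allowed l_f values are {1}.
For l_f = 1: m_f ∈ {m_i−1, m_i, m_i+1} ∩ [−1, 1] = {-1, 0, 1} → 3 states.
Total: 3.

3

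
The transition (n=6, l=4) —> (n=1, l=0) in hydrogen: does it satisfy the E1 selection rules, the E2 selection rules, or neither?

neither

Δl = 0 − 4 = -4; l_i + l_f = 4.
E1 (Δl = ±1): not satisfied.
E2 (Δl = 0,±2, l_i+l_f ≥ 2): not satisfied.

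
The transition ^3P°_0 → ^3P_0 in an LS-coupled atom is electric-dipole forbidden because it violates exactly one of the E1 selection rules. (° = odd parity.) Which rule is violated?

Parity must change: odd → even — ✓.
ΔL = 0, ±1 (not L=0↔0): L: 1 → 1, ΔL = +0 — ✓.
ΔJ = 0, ±1 (not J=0↔0): J: 0 → 0, ΔJ = +0 — ✗.
ΔS = 0: S: 1 → 1 — ✓.

the J=0 ↔ J=0 exclusion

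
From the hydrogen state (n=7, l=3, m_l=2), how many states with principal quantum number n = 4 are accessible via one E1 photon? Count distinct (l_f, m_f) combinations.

2

E1 requires Δl = ±1, so l_f ∈ {2, 4}; with 0 ≤ l_f ≤ n_f−1 = 3, the allowed l_f values are {2}.
For l_f = 2: m_f ∈ {m_i−1, m_i, m_i+1} ∩ [−2, 2] = {1, 2} → 2 states.
Total: 2.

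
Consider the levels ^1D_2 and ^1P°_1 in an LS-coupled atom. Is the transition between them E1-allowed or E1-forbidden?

allowed

Initial level: S=0, L=2, J=2, parity even. Final level: S=0, L=1, J=1, parity odd.
Parity must change: even → odd — passes.
ΔS = 0: S: 0 → 0 — passes.
ΔL = 0, ±1 (not L=0↔0): L: 2 → 1, ΔL = -1 — passes.
ΔJ = 0, ±1 (not J=0↔0): J: 2 → 1, ΔJ = -1 — passes.
All four E1 rules are satisfied.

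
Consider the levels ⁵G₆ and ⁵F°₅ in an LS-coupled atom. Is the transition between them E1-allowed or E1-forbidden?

Reading off the term symbols: S 2→2, L 4→3, J 6→5, parity even→odd.
Parity must change: even → odd — ✓.
ΔS = 0: S: 2 → 2 — ✓.
ΔL = 0, ±1 (not L=0↔0): L: 4 → 3, ΔL = -1 — ✓.
ΔJ = 0, ±1 (not J=0↔0): J: 6 → 5, ΔJ = -1 — ✓.
All four E1 rules are satisfied.

allowed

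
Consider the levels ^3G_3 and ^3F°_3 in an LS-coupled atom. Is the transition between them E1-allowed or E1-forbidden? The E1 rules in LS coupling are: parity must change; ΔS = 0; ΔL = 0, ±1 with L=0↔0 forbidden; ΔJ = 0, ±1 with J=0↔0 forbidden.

ΔL = 0, ±1 (not L=0↔0): L: 4 → 3, ΔL = -1 — ok.
ΔS = 0: S: 1 → 1 — ok.
Parity must change: even → odd — ok.
ΔJ = 0, ±1 (not J=0↔0): J: 3 → 3, ΔJ = +0 — ok.
All four E1 rules are satisfied.

allowed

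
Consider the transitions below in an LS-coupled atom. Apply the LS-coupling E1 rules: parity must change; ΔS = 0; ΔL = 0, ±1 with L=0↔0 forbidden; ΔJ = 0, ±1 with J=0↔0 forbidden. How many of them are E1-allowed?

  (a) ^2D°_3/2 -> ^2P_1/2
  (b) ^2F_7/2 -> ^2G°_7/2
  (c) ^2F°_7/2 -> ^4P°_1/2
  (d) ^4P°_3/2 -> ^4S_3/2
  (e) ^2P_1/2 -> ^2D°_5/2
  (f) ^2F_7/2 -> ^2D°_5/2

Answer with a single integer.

4

(a) allowed
(b) allowed
(c) forbidden (parity, ΔS, ΔL, ΔJ fail)
(d) allowed
(e) forbidden (ΔJ fails)
(f) allowed
Total allowed: 4 of 6.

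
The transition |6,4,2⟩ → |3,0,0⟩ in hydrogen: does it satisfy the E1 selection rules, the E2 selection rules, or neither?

neither

Δl = 0 − 4 = -4; l_i + l_f = 4.
Δm_l = -2.
E1 (Δl = ±1, |Δm_l| ≤ 1): not satisfied.
E2 (Δl = 0,±2, l_i+l_f ≥ 2, |Δm_l| ≤ 2): not satisfied.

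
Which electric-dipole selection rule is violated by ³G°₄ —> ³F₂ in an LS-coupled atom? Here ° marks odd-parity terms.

Reading off the term symbols: S 1→1, L 4→3, J 4→2, parity odd→even.
Parity must change: odd → even — ✓.
ΔS = 0: S: 1 → 1 — ✓.
ΔL = 0, ±1 (not L=0↔0): L: 4 → 3, ΔL = -1 — ✓.
ΔJ = 0, ±1 (not J=0↔0): J: 4 → 2, ΔJ = -2 — ✗.

the ΔJ = 0, ±1 rule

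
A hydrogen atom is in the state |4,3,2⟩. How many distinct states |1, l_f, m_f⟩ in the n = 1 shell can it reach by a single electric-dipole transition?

E1 requires l_f ∈ {2, 4}, but neither lies in [0, 0], so no final state is reachable.
Total: 0.

0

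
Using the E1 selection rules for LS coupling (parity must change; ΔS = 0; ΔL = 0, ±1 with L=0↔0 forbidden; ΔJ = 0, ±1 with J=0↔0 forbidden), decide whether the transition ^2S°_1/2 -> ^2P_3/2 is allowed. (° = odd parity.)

Parity must change: odd → even — passes.
ΔS = 0: S: 1/2 → 1/2 — passes.
ΔL = 0, ±1 (not L=0↔0): L: 0 → 1, ΔL = +1 — passes.
ΔJ = 0, ±1 (not J=0↔0): J: 1/2 → 3/2, ΔJ = +1 — passes.
All four E1 rules are satisfied.

allowed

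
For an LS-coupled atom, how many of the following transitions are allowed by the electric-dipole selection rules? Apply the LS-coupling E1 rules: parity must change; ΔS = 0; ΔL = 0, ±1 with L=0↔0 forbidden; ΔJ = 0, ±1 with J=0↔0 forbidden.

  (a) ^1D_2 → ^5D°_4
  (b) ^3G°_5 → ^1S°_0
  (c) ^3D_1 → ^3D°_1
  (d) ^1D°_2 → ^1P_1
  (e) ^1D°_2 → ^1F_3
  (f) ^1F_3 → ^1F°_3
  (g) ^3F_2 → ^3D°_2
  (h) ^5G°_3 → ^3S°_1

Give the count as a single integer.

5

(a) forbidden (ΔS, ΔJ fail)
(b) forbidden (parity, ΔS, ΔL, ΔJ fail)
(c) allowed
(d) allowed
(e) allowed
(f) allowed
(g) allowed
(h) forbidden (parity, ΔS, ΔL, ΔJ fail)
Total allowed: 5 of 8.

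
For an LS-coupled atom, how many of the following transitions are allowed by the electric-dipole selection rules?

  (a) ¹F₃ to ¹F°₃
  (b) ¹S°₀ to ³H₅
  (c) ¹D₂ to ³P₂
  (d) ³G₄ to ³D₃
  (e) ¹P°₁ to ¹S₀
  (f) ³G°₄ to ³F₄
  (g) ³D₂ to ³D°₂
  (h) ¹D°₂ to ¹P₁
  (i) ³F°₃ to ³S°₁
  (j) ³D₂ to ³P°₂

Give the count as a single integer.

(a) allowed
(b) forbidden (ΔS, ΔL, ΔJ fail)
(c) forbidden (parity, ΔS fail)
(d) forbidden (parity, ΔL fail)
(e) allowed
(f) allowed
(g) allowed
(h) allowed
(i) forbidden (parity, ΔL, ΔJ fail)
(j) allowed
Total allowed: 6 of 10.

6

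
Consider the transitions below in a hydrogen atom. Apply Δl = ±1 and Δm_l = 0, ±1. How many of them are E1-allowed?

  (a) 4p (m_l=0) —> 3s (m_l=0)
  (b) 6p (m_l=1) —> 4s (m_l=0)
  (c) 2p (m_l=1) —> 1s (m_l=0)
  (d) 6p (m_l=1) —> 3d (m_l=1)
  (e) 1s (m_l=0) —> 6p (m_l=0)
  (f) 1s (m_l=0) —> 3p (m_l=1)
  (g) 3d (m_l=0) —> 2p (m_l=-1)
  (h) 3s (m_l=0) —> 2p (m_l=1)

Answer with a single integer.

(a) allowed
(b) allowed
(c) allowed
(d) allowed
(e) allowed
(f) allowed
(g) allowed
(h) allowed
Total allowed: 8 of 8.

8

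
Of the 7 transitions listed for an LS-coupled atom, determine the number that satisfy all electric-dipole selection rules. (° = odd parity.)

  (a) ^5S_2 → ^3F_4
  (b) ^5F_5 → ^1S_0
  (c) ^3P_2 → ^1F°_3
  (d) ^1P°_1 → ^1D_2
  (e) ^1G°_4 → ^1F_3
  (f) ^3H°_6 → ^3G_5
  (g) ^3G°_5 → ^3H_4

(a) forbidden (parity, ΔS, ΔL, ΔJ fail)
(b) forbidden (parity, ΔS, ΔL, ΔJ fail)
(c) forbidden (ΔS, ΔL fail)
(d) allowed
(e) allowed
(f) allowed
(g) allowed
Total allowed: 4 of 7.

4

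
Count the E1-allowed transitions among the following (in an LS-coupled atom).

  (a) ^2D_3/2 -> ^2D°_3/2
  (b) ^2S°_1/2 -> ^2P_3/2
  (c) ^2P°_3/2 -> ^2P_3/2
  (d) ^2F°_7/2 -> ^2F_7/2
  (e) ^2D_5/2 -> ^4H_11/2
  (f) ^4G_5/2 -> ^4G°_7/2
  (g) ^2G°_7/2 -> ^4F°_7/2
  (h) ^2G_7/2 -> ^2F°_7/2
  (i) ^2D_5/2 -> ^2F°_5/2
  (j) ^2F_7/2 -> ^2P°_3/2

7

(a) allowed
(b) allowed
(c) allowed
(d) allowed
(e) forbidden (parity, ΔS, ΔL, ΔJ fail)
(f) allowed
(g) forbidden (parity, ΔS fail)
(h) allowed
(i) allowed
(j) forbidden (ΔL, ΔJ fail)
Total allowed: 7 of 10.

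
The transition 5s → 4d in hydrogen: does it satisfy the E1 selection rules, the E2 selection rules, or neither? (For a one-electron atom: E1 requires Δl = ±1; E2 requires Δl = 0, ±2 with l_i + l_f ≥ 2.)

E2

Δl = 2 − 0 = +2; l_i + l_f = 2.
E1 (Δl = ±1): not satisfied.
E2 (Δl = 0,±2, l_i+l_f ≥ 2): satisfied.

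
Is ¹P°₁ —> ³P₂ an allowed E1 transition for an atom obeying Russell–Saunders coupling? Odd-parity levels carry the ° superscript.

forbidden

Parity must change: odd → even — ✓.
ΔS = 0: S: 0 → 1 — ✗.
ΔL = 0, ±1 (not L=0↔0): L: 1 → 1, ΔL = +0 — ✓.
ΔJ = 0, ±1 (not J=0↔0): J: 1 → 2, ΔJ = +1 — ✓.
Rule(s) violated: ΔS.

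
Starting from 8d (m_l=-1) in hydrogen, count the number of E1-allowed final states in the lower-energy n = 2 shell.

E1 requires Δl = ±1, so l_f ∈ {1, 3}; with 0 ≤ l_f ≤ n_f−1 = 1, the allowed l_f values are {1}.
For l_f = 1: m_f ∈ {m_i−1, m_i, m_i+1} ∩ [−1, 1] = {-1, 0} → 2 states.
Total: 2.

2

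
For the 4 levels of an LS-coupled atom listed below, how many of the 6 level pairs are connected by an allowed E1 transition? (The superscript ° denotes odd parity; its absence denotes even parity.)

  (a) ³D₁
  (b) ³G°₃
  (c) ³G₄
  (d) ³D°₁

2

(a)–(b): forbidden (ΔL, ΔJ).
(a)–(c): forbidden (parity, ΔL, ΔJ).
(a)–(d): allowed.
(b)–(c): allowed.
(b)–(d): forbidden (parity, ΔL, ΔJ).
(c)–(d): forbidden (ΔL, ΔJ).
Allowed pairs: 2 of 6.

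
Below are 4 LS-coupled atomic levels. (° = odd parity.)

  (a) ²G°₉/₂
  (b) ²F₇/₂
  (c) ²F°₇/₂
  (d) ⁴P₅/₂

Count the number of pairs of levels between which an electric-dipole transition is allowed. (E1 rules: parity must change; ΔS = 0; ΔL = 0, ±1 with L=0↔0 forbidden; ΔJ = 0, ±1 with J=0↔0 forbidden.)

2

(a)–(b): allowed.
(a)–(c): forbidden (parity).
(a)–(d): forbidden (ΔS, ΔL, ΔJ).
(b)–(c): allowed.
(b)–(d): forbidden (parity, ΔS, ΔL).
(c)–(d): forbidden (ΔS, ΔL).
Allowed pairs: 2 of 6.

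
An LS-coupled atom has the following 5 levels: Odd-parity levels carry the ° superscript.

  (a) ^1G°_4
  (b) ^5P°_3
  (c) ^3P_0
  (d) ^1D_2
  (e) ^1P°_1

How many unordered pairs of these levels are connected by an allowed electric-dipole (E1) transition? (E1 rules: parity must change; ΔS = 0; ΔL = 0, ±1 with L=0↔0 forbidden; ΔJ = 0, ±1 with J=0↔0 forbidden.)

1

(a)–(b): forbidden (parity, ΔS, ΔL).
(a)–(c): forbidden (ΔS, ΔL, ΔJ).
(a)–(d): forbidden (ΔL, ΔJ).
(a)–(e): forbidden (parity, ΔL, ΔJ).
(b)–(c): forbidden (ΔS, ΔJ).
(b)–(d): forbidden (ΔS).
(b)–(e): forbidden (parity, ΔS, ΔJ).
(c)–(d): forbidden (parity, ΔS, ΔJ).
(c)–(e): forbidden (ΔS).
(d)–(e): allowed.
Allowed pairs: 1 of 10.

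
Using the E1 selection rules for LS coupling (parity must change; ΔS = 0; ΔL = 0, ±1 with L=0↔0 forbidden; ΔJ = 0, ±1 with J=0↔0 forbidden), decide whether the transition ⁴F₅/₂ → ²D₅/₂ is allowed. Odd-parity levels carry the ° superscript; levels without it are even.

forbidden

Parity must change: even → even — ✗.
ΔS = 0: S: 3/2 → 1/2 — ✗.
ΔL = 0, ±1 (not L=0↔0): L: 3 → 2, ΔL = -1 — ✓.
ΔJ = 0, ±1 (not J=0↔0): J: 5/2 → 5/2, ΔJ = +0 — ✓.
Rule(s) violated: parity, ΔS.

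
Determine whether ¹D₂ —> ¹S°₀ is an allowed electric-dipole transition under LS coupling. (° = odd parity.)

forbidden

Reading off the term symbols: S 0→0, L 2→0, J 2→0, parity even→odd.
Parity must change: even → odd — ok.
ΔL = 0, ±1 (not L=0↔0): L: 2 → 0, ΔL = -2 — fails.
ΔJ = 0, ±1 (not J=0↔0): J: 2 → 0, ΔJ = -2 — fails.
ΔS = 0: S: 0 → 0 — ok.
Rule(s) violated: ΔL, ΔJ.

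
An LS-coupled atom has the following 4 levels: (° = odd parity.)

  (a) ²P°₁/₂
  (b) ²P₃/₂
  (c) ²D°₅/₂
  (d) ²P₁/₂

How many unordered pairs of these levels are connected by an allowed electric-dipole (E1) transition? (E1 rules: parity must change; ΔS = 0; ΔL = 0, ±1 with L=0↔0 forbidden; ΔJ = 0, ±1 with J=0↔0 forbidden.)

(a)–(b): allowed.
(a)–(c): forbidden (parity, ΔJ).
(a)–(d): allowed.
(b)–(c): allowed.
(b)–(d): forbidden (parity).
(c)–(d): forbidden (ΔJ).
Allowed pairs: 3 of 6.

3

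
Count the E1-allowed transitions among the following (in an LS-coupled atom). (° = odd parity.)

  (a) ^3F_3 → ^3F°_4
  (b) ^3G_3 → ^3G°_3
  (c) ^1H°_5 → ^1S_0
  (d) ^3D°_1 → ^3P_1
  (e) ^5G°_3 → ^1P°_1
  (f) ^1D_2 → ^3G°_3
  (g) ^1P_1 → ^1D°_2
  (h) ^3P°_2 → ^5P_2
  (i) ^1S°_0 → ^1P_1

(a) allowed
(b) allowed
(c) forbidden (ΔL, ΔJ fail)
(d) allowed
(e) forbidden (parity, ΔS, ΔL, ΔJ fail)
(f) forbidden (ΔS, ΔL fail)
(g) allowed
(h) forbidden (ΔS fails)
(i) allowed
Total allowed: 5 of 9.

5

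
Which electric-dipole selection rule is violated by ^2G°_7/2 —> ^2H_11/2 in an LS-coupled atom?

the ΔJ = 0, ±1 rule

Initial level: S=1/2, L=4, J=7/2, parity odd. Final level: S=1/2, L=5, J=11/2, parity even.
ΔL = 0, ±1 (not L=0↔0): L: 4 → 5, ΔL = +1 — passes.
Parity must change: odd → even — passes.
ΔJ = 0, ±1 (not J=0↔0): J: 7/2 → 11/2, ΔJ = +2 — fails.
ΔS = 0: S: 1/2 → 1/2 — passes.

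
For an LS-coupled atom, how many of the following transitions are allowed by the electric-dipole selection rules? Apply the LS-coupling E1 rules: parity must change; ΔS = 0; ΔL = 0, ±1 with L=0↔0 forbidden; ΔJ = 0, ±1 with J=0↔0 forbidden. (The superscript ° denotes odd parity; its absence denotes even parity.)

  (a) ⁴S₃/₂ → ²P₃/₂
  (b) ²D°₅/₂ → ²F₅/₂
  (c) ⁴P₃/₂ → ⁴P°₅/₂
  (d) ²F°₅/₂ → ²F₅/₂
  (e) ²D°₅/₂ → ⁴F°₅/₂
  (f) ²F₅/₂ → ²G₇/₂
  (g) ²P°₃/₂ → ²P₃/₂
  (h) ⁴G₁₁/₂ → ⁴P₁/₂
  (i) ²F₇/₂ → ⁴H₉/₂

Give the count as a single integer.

(a) forbidden (parity, ΔS fail)
(b) allowed
(c) allowed
(d) allowed
(e) forbidden (parity, ΔS fail)
(f) forbidden (parity fails)
(g) allowed
(h) forbidden (parity, ΔL, ΔJ fail)
(i) forbidden (parity, ΔS, ΔL fail)
Total allowed: 4 of 9.

4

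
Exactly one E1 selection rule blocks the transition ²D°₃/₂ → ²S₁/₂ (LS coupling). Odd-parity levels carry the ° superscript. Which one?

Parity must change: odd → even — ✓.
ΔS = 0: S: 1/2 → 1/2 — ✓.
ΔL = 0, ±1 (not L=0↔0): L: 2 → 0, ΔL = -2 — ✗.
ΔJ = 0, ±1 (not J=0↔0): J: 3/2 → 1/2, ΔJ = -1 — ✓.

the ΔL = 0, ±1 rule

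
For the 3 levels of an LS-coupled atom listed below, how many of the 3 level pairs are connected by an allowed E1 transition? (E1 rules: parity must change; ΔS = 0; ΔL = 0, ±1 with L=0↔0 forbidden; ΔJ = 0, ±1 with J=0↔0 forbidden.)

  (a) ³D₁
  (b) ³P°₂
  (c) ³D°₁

2

(a)–(b): allowed.
(a)–(c): allowed.
(b)–(c): forbidden (parity).
Allowed pairs: 2 of 3.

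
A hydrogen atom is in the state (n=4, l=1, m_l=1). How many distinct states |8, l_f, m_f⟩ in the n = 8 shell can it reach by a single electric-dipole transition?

E1 requires Δl = ±1, so l_f ∈ {0, 2}; with 0 ≤ l_f ≤ n_f−1 = 7, the allowed l_f values are {0, 2}.
For l_f = 0: m_f ∈ {m_i−1, m_i, m_i+1} ∩ [−0, 0] = {0} → 1 state.
For l_f = 2: m_f ∈ {m_i−1, m_i, m_i+1} ∩ [−2, 2] = {0, 1, 2} → 3 states.
Total: 4.

4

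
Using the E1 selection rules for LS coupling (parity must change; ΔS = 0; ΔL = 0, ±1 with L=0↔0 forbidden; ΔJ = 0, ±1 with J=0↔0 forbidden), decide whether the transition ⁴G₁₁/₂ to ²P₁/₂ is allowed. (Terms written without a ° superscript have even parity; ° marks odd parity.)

forbidden

Parity must change: even → even — fails.
ΔS = 0: S: 3/2 → 1/2 — fails.
ΔL = 0, ±1 (not L=0↔0): L: 4 → 1, ΔL = -3 — fails.
ΔJ = 0, ±1 (not J=0↔0): J: 11/2 → 1/2, ΔJ = -5 — fails.
Rule(s) violated: parity, ΔS, ΔL, ΔJ.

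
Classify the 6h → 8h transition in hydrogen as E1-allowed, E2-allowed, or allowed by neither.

E2

Δl = 5 − 5 = +0; l_i + l_f = 10.
E1 (Δl = ±1): not satisfied.
E2 (Δl = 0,±2, l_i+l_f ≥ 2): satisfied.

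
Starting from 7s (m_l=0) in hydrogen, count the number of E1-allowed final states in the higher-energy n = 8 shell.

3

E1 requires Δl = ±1, so l_f ∈ {-1, 1}; with 0 ≤ l_f ≤ n_f−1 = 7, the allowed l_f values are {1}.
For l_f = 1: m_f ∈ {m_i−1, m_i, m_i+1} ∩ [−1, 1] = {-1, 0, 1} → 3 states.
Total: 3.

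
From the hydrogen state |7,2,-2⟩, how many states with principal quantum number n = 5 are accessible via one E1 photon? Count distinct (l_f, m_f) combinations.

4

E1 requires Δl = ±1, so l_f ∈ {1, 3}; with 0 ≤ l_f ≤ n_f−1 = 4, the allowed l_f values are {1, 3}.
For l_f = 1: m_f ∈ {m_i−1, m_i, m_i+1} ∩ [−1, 1] = {-1} → 1 state.
For l_f = 3: m_f ∈ {m_i−1, m_i, m_i+1} ∩ [−3, 3] = {-3, -2, -1} → 3 states.
Total: 4.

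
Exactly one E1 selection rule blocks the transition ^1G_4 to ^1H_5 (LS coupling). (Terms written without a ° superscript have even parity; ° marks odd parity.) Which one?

Parity must change: even → even — fails.
ΔS = 0: S: 0 → 0 — ok.
ΔL = 0, ±1 (not L=0↔0): L: 4 → 5, ΔL = +1 — ok.
ΔJ = 0, ±1 (not J=0↔0): J: 4 → 5, ΔJ = +1 — ok.

parity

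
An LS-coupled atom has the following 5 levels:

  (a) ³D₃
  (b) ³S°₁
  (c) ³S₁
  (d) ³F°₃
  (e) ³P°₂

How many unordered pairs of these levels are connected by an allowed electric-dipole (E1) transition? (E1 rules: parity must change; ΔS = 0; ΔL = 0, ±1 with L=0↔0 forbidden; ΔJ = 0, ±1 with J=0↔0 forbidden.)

3

(a)–(b): forbidden (ΔL, ΔJ).
(a)–(c): forbidden (parity, ΔL, ΔJ).
(a)–(d): allowed.
(a)–(e): allowed.
(b)–(c): forbidden (ΔL).
(b)–(d): forbidden (parity, ΔL, ΔJ).
(b)–(e): forbidden (parity).
(c)–(d): forbidden (ΔL, ΔJ).
(c)–(e): allowed.
(d)–(e): forbidden (parity, ΔL).
Allowed pairs: 3 of 10.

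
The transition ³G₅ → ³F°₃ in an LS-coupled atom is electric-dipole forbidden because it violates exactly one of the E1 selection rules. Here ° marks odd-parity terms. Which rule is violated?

Parity must change: even → odd — passes.
ΔS = 0: S: 1 → 1 — passes.
ΔL = 0, ±1 (not L=0↔0): L: 4 → 3, ΔL = -1 — passes.
ΔJ = 0, ±1 (not J=0↔0): J: 5 → 3, ΔJ = -2 — fails.

the ΔJ = 0, ±1 rule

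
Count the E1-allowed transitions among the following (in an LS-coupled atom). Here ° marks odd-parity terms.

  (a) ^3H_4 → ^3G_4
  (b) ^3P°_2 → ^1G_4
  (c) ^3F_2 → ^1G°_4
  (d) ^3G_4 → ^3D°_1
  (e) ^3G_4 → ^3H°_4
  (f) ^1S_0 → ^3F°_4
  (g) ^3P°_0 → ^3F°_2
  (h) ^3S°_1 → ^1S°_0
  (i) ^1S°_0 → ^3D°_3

(a) forbidden (parity fails)
(b) forbidden (ΔS, ΔL, ΔJ fail)
(c) forbidden (ΔS, ΔJ fail)
(d) forbidden (ΔL, ΔJ fail)
(e) allowed
(f) forbidden (ΔS, ΔL, ΔJ fail)
(g) forbidden (parity, ΔL, ΔJ fail)
(h) forbidden (parity, ΔS, ΔL fail)
(i) forbidden (parity, ΔS, ΔL, ΔJ fail)
Total allowed: 1 of 9.

1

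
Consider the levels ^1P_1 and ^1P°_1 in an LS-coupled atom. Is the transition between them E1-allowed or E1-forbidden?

allowed

Parity must change: even → odd — ok.
ΔS = 0: S: 0 → 0 — ok.
ΔL = 0, ±1 (not L=0↔0): L: 1 → 1, ΔL = +0 — ok.
ΔJ = 0, ±1 (not J=0↔0): J: 1 → 1, ΔJ = +0 — ok.
All four E1 rules are satisfied.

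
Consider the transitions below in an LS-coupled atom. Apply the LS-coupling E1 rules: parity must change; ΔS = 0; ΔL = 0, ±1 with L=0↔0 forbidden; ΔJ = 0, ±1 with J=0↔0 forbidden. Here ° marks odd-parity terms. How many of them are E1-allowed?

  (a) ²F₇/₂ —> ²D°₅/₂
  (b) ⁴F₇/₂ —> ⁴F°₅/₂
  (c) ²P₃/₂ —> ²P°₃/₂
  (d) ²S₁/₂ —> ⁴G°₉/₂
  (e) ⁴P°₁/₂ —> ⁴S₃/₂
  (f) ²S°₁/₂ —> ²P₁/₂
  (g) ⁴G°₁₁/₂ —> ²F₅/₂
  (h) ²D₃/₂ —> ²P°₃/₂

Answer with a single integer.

6

(a) allowed
(b) allowed
(c) allowed
(d) forbidden (ΔS, ΔL, ΔJ fail)
(e) allowed
(f) allowed
(g) forbidden (ΔS, ΔJ fail)
(h) allowed
Total allowed: 6 of 8.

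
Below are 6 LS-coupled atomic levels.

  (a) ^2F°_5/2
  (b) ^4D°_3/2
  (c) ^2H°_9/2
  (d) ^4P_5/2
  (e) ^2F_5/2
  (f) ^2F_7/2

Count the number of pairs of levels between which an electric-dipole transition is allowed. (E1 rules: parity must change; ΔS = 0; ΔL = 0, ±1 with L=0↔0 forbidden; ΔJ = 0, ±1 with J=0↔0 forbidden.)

(a)–(b): forbidden (parity, ΔS).
(a)–(c): forbidden (parity, ΔL, ΔJ).
(a)–(d): forbidden (ΔS, ΔL).
(a)–(e): allowed.
(a)–(f): allowed.
(b)–(c): forbidden (parity, ΔS, ΔL, ΔJ).
(b)–(d): allowed.
(b)–(e): forbidden (ΔS).
(b)–(f): forbidden (ΔS, ΔJ).
(c)–(d): forbidden (ΔS, ΔL, ΔJ).
(c)–(e): forbidden (ΔL, ΔJ).
(c)–(f): forbidden (ΔL).
(d)–(e): forbidden (parity, ΔS, ΔL).
(d)–(f): forbidden (parity, ΔS, ΔL).
(e)–(f): forbidden (parity).
Allowed pairs: 3 of 15.

3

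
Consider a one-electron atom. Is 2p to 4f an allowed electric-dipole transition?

forbidden

Δl = 3 − 1 = +2; the E1 rule Δl = ±1 is ✗.
The transition is electric-dipole forbidden.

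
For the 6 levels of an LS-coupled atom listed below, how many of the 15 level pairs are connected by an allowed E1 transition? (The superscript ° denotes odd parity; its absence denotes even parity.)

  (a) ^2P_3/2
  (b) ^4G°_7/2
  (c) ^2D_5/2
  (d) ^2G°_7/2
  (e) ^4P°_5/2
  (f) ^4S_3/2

1

(a)–(b): forbidden (ΔS, ΔL, ΔJ).
(a)–(c): forbidden (parity).
(a)–(d): forbidden (ΔL, ΔJ).
(a)–(e): forbidden (ΔS).
(a)–(f): forbidden (parity, ΔS).
(b)–(c): forbidden (ΔS, ΔL).
(b)–(d): forbidden (parity, ΔS).
(b)–(e): forbidden (parity, ΔL).
(b)–(f): forbidden (ΔL, ΔJ).
(c)–(d): forbidden (ΔL).
(c)–(e): forbidden (ΔS).
(c)–(f): forbidden (parity, ΔS, ΔL).
(d)–(e): forbidden (parity, ΔS, ΔL).
(d)–(f): forbidden (ΔS, ΔL, ΔJ).
(e)–(f): allowed.
Allowed pairs: 1 of 15.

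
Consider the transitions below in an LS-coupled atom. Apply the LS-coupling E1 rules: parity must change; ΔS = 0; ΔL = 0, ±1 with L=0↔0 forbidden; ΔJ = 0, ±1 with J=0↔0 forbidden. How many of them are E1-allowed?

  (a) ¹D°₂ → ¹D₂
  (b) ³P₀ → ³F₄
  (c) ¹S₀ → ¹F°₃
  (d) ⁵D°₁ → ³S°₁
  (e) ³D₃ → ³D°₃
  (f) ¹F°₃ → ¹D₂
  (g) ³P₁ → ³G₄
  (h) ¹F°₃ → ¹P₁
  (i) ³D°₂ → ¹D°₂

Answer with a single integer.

(a) allowed
(b) forbidden (parity, ΔL, ΔJ fail)
(c) forbidden (ΔL, ΔJ fail)
(d) forbidden (parity, ΔS, ΔL fail)
(e) allowed
(f) allowed
(g) forbidden (parity, ΔL, ΔJ fail)
(h) forbidden (ΔL, ΔJ fail)
(i) forbidden (parity, ΔS fail)
Total allowed: 3 of 9.

3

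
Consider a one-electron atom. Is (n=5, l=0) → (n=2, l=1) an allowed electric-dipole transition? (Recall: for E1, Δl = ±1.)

allowed

l: 0 → 1 (Δl = +1). Δl = ±1 satisfied.
All E1 selection rules are satisfied.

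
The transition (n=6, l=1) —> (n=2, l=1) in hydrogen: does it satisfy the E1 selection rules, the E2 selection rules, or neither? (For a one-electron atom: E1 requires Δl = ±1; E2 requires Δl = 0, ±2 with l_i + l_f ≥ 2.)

Δl = 1 − 1 = +0; l_i + l_f = 2.
E1 (Δl = ±1): not satisfied.
E2 (Δl = 0,±2, l_i+l_f ≥ 2): satisfied.

E2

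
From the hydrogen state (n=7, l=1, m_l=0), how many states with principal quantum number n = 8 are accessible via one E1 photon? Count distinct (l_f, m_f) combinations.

4

E1 requires Δl = ±1, so l_f ∈ {0, 2}; with 0 ≤ l_f ≤ n_f−1 = 7, the allowed l_f values are {0, 2}.
For l_f = 0: m_f ∈ {m_i−1, m_i, m_i+1} ∩ [−0, 0] = {0} → 1 state.
For l_f = 2: m_f ∈ {m_i−1, m_i, m_i+1} ∩ [−2, 2] = {-1, 0, 1} → 3 states.
Total: 4.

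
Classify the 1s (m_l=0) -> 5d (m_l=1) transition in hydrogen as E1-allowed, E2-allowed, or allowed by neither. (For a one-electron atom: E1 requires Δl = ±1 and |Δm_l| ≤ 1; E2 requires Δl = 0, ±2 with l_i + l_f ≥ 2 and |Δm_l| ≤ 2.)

E2

Δl = 2 − 0 = +2; l_i + l_f = 2.
Δm_l = +1.
E1 (Δl = ±1, |Δm_l| ≤ 1): not satisfied.
E2 (Δl = 0,±2, l_i+l_f ≥ 2, |Δm_l| ≤ 2): satisfied.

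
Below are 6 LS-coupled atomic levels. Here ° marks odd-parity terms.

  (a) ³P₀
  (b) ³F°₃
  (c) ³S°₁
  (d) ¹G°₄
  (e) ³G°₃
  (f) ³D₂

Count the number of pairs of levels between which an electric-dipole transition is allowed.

2

(a)–(b): forbidden (ΔL, ΔJ).
(a)–(c): allowed.
(a)–(d): forbidden (ΔS, ΔL, ΔJ).
(a)–(e): forbidden (ΔL, ΔJ).
(a)–(f): forbidden (parity, ΔJ).
(b)–(c): forbidden (parity, ΔL, ΔJ).
(b)–(d): forbidden (parity, ΔS).
(b)–(e): forbidden (parity).
(b)–(f): allowed.
(c)–(d): forbidden (parity, ΔS, ΔL, ΔJ).
(c)–(e): forbidden (parity, ΔL, ΔJ).
(c)–(f): forbidden (ΔL).
(d)–(e): forbidden (parity, ΔS).
(d)–(f): forbidden (ΔS, ΔL, ΔJ).
(e)–(f): forbidden (ΔL).
Allowed pairs: 2 of 15.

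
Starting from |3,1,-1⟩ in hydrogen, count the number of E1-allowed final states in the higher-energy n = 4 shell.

4

E1 requires Δl = ±1, so l_f ∈ {0, 2}; with 0 ≤ l_f ≤ n_f−1 = 3, the allowed l_f values are {0, 2}.
For l_f = 0: m_f ∈ {m_i−1, m_i, m_i+1} ∩ [−0, 0] = {0} → 1 state.
For l_f = 2: m_f ∈ {m_i−1, m_i, m_i+1} ∩ [−2, 2] = {-2, -1, 0} → 3 states.
Total: 4.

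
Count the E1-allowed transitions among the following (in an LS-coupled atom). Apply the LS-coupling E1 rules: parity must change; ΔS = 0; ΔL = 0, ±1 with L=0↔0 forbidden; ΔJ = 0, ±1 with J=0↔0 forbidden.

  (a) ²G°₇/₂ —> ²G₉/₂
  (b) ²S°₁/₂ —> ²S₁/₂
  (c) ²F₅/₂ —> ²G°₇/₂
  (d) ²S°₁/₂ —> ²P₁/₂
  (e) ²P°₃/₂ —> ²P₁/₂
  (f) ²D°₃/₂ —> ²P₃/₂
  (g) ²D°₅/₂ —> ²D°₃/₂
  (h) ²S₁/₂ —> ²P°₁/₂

(a) allowed
(b) forbidden (ΔL fails)
(c) allowed
(d) allowed
(e) allowed
(f) allowed
(g) forbidden (parity fails)
(h) allowed
Total allowed: 6 of 8.

6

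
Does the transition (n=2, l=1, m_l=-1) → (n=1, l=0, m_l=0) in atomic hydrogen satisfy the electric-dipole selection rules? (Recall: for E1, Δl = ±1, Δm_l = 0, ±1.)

Initial l = 1, final l = 0, so Δl = -1. E1 requires Δl = ±1: ok.
Δm_l = 0 − (-1) = +1. E1 requires Δm_l = 0, ±1: ok.
All E1 selection rules are satisfied.

allowed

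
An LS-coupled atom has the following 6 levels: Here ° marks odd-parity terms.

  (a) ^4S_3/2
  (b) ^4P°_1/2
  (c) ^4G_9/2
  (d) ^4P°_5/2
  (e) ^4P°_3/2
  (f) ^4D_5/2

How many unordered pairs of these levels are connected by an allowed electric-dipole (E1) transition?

(a)–(b): allowed.
(a)–(c): forbidden (parity, ΔL, ΔJ).
(a)–(d): allowed.
(a)–(e): allowed.
(a)–(f): forbidden (parity, ΔL).
(b)–(c): forbidden (ΔL, ΔJ).
(b)–(d): forbidden (parity, ΔJ).
(b)–(e): forbidden (parity).
(b)–(f): forbidden (ΔJ).
(c)–(d): forbidden (ΔL, ΔJ).
(c)–(e): forbidden (ΔL, ΔJ).
(c)–(f): forbidden (parity, ΔL, ΔJ).
(d)–(e): forbidden (parity).
(d)–(f): allowed.
(e)–(f): allowed.
Allowed pairs: 5 of 15.

5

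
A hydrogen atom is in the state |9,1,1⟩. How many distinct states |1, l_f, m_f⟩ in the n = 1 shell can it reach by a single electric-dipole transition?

E1 requires Δl = ±1, so l_f ∈ {0, 2}; with 0 ≤ l_f ≤ n_f−1 = 0, the allowed l_f values are {0}.
For l_f = 0: m_f ∈ {m_i−1, m_i, m_i+1} ∩ [−0, 0] = {0} → 1 state.
Total: 1.

1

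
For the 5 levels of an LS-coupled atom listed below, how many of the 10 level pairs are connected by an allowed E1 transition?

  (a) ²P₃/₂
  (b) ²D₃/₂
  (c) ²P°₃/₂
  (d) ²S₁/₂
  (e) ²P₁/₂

(a)–(b): forbidden (parity).
(a)–(c): allowed.
(a)–(d): forbidden (parity).
(a)–(e): forbidden (parity).
(b)–(c): allowed.
(b)–(d): forbidden (parity, ΔL).
(b)–(e): forbidden (parity).
(c)–(d): allowed.
(c)–(e): allowed.
(d)–(e): forbidden (parity).
Allowed pairs: 4 of 10.

4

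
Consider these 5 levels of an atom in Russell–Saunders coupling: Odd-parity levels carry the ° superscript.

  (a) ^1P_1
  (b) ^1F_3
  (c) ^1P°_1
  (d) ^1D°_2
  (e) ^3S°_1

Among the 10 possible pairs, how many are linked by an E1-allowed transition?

(a)–(b): forbidden (parity, ΔL, ΔJ).
(a)–(c): allowed.
(a)–(d): allowed.
(a)–(e): forbidden (ΔS).
(b)–(c): forbidden (ΔL, ΔJ).
(b)–(d): allowed.
(b)–(e): forbidden (ΔS, ΔL, ΔJ).
(c)–(d): forbidden (parity).
(c)–(e): forbidden (parity, ΔS).
(d)–(e): forbidden (parity, ΔS, ΔL).
Allowed pairs: 3 of 10.

3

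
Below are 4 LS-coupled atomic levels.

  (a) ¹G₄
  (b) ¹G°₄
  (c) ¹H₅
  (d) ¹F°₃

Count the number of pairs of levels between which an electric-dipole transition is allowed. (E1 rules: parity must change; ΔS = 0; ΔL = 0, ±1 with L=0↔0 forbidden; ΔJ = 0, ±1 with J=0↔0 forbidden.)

(a)–(b): allowed.
(a)–(c): forbidden (parity).
(a)–(d): allowed.
(b)–(c): allowed.
(b)–(d): forbidden (parity).
(c)–(d): forbidden (ΔL, ΔJ).
Allowed pairs: 3 of 6.

3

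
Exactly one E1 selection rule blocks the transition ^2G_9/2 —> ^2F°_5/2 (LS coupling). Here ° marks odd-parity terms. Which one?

the ΔJ = 0, ±1 rule

Reading off the term symbols: S 1/2→1/2, L 4→3, J 9/2→5/2, parity even→odd.
Parity must change: even → odd — ok.
ΔS = 0: S: 1/2 → 1/2 — ok.
ΔL = 0, ±1 (not L=0↔0): L: 4 → 3, ΔL = -1 — ok.
ΔJ = 0, ±1 (not J=0↔0): J: 9/2 → 5/2, ΔJ = -2 — fails.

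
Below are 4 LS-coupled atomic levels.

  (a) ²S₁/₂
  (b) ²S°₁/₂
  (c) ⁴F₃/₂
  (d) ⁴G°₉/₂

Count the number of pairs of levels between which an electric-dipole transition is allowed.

(a)–(b): forbidden (ΔL).
(a)–(c): forbidden (parity, ΔS, ΔL).
(a)–(d): forbidden (ΔS, ΔL, ΔJ).
(b)–(c): forbidden (ΔS, ΔL).
(b)–(d): forbidden (parity, ΔS, ΔL, ΔJ).
(c)–(d): forbidden (ΔJ).
Allowed pairs: 0 of 6.

0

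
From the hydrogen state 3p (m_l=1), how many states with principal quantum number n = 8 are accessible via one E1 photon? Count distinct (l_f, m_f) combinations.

E1 requires Δl = ±1, so l_f ∈ {0, 2}; with 0 ≤ l_f ≤ n_f−1 = 7, the allowed l_f values are {0, 2}.
For l_f = 0: m_f ∈ {m_i−1, m_i, m_i+1} ∩ [−0, 0] = {0} → 1 state.
For l_f = 2: m_f ∈ {m_i−1, m_i, m_i+1} ∩ [−2, 2] = {0, 1, 2} → 3 states.
Total: 4.

4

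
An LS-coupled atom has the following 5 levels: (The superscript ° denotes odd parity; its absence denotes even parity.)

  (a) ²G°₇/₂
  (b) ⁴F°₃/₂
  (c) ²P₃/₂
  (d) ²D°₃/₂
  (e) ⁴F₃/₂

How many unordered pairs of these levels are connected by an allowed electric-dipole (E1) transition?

2

(a)–(b): forbidden (parity, ΔS, ΔJ).
(a)–(c): forbidden (ΔL, ΔJ).
(a)–(d): forbidden (parity, ΔL, ΔJ).
(a)–(e): forbidden (ΔS, ΔJ).
(b)–(c): forbidden (ΔS, ΔL).
(b)–(d): forbidden (parity, ΔS).
(b)–(e): allowed.
(c)–(d): allowed.
(c)–(e): forbidden (parity, ΔS, ΔL).
(d)–(e): forbidden (ΔS).
Allowed pairs: 2 of 10.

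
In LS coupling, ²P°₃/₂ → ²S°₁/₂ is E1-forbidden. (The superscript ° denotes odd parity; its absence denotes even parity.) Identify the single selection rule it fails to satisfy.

Parity must change: odd → odd — ✗.
ΔS = 0: S: 1/2 → 1/2 — ✓.
ΔL = 0, ±1 (not L=0↔0): L: 1 → 0, ΔL = -1 — ✓.
ΔJ = 0, ±1 (not J=0↔0): J: 3/2 → 1/2, ΔJ = -1 — ✓.

parity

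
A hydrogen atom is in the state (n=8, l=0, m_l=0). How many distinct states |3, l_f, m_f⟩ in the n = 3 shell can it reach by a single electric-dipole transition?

E1 requires Δl = ±1, so l_f ∈ {-1, 1}; with 0 ≤ l_f ≤ n_f−1 = 2, the allowed l_f values are {1}.
For l_f = 1: m_f ∈ {m_i−1, m_i, m_i+1} ∩ [−1, 1] = {-1, 0, 1} → 3 states.
Total: 3.

3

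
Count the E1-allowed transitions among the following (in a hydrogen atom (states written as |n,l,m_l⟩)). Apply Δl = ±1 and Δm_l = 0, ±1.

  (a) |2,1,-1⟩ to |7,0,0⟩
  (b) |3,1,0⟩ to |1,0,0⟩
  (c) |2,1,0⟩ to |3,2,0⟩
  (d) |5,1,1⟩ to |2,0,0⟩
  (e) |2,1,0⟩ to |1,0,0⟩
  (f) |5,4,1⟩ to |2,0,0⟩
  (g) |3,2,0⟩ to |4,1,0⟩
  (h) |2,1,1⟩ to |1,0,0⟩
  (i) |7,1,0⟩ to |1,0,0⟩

(a) allowed
(b) allowed
(c) allowed
(d) allowed
(e) allowed
(f) forbidden — Δl = -4 (E1 requires Δl = ±1)
(g) allowed
(h) allowed
(i) allowed
Total allowed: 8 of 9.

8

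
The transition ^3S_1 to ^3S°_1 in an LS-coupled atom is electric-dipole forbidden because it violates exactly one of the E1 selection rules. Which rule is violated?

the L=0 ↔ L=0 exclusion

Parity must change: even → odd — ok.
ΔS = 0: S: 1 → 1 — ok.
ΔL = 0, ±1 (not L=0↔0): L: 0 → 0, ΔL = +0 — fails.
ΔJ = 0, ±1 (not J=0↔0): J: 1 → 1, ΔJ = +0 — ok.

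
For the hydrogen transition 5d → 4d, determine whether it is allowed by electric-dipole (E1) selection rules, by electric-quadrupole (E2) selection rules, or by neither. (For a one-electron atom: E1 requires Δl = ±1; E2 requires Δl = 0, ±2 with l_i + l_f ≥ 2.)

Δl = 2 − 2 = +0; l_i + l_f = 4.
E1 (Δl = ±1): not satisfied.
E2 (Δl = 0,±2, l_i+l_f ≥ 2): satisfied.

E2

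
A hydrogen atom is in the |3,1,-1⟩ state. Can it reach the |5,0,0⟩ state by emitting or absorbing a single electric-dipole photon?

allowed

Initial l = 1, final l = 0, so Δl = -1. E1 requires Δl = ±1: ok.
m_l: -1 → 0 (Δm_l = +1). |Δm_l| ≤ 1 ok.
All E1 selection rules are satisfied.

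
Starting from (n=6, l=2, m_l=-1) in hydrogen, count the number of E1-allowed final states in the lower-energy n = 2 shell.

2

E1 requires Δl = ±1, so l_f ∈ {1, 3}; with 0 ≤ l_f ≤ n_f−1 = 1, the allowed l_f values are {1}.
For l_f = 1: m_f ∈ {m_i−1, m_i, m_i+1} ∩ [−1, 1] = {-1, 0} → 2 states.
Total: 2.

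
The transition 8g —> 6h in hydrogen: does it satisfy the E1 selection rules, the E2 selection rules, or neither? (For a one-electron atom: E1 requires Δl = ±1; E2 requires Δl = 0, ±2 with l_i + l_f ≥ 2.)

E1

Δl = 5 − 4 = +1; l_i + l_f = 9.
E1 (Δl = ±1): satisfied.
E2 (Δl = 0,±2, l_i+l_f ≥ 2): not satisfied.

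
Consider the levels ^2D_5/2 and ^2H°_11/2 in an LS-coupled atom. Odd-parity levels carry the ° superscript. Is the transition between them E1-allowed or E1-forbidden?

forbidden

Reading off the term symbols: S 1/2→1/2, L 2→5, J 5/2→11/2, parity even→odd.
Parity must change: even → odd — passes.
ΔS = 0: S: 1/2 → 1/2 — passes.
ΔL = 0, ±1 (not L=0↔0): L: 2 → 5, ΔL = +3 — fails.
ΔJ = 0, ±1 (not J=0↔0): J: 5/2 → 11/2, ΔJ = +3 — fails.
Rule(s) violated: ΔL, ΔJ.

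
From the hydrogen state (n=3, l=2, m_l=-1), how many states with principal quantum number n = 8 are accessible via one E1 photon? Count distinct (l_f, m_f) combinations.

5

E1 requires Δl = ±1, so l_f ∈ {1, 3}; with 0 ≤ l_f ≤ n_f−1 = 7, the allowed l_f values are {1, 3}.
For l_f = 1: m_f ∈ {m_i−1, m_i, m_i+1} ∩ [−1, 1] = {-1, 0} → 2 states.
For l_f = 3: m_f ∈ {m_i−1, m_i, m_i+1} ∩ [−3, 3] = {-2, -1, 0} → 3 states.
Total: 5.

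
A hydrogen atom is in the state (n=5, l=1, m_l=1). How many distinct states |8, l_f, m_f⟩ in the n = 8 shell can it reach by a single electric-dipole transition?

4

E1 requires Δl = ±1, so l_f ∈ {0, 2}; with 0 ≤ l_f ≤ n_f−1 = 7, the allowed l_f values are {0, 2}.
For l_f = 0: m_f ∈ {m_i−1, m_i, m_i+1} ∩ [−0, 0] = {0} → 1 state.
For l_f = 2: m_f ∈ {m_i−1, m_i, m_i+1} ∩ [−2, 2] = {0, 1, 2} → 3 states.
Total: 4.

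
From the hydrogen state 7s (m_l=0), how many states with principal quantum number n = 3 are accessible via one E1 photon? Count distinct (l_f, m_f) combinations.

E1 requires Δl = ±1, so l_f ∈ {-1, 1}; with 0 ≤ l_f ≤ n_f−1 = 2, the allowed l_f values are {1}.
For l_f = 1: m_f ∈ {m_i−1, m_i, m_i+1} ∩ [−1, 1] = {-1, 0, 1} → 3 states.
Total: 3.

3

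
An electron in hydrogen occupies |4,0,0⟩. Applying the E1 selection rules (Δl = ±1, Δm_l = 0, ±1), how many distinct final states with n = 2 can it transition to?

3

E1 requires Δl = ±1, so l_f ∈ {-1, 1}; with 0 ≤ l_f ≤ n_f−1 = 1, the allowed l_f values are {1}.
For l_f = 1: m_f ∈ {m_i−1, m_i, m_i+1} ∩ [−1, 1] = {-1, 0, 1} → 3 states.
Total: 3.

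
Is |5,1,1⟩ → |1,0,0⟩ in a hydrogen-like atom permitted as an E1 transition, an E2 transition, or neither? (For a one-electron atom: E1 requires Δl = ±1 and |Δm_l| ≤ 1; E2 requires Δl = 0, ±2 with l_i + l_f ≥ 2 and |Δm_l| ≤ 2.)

Δl = 0 − 1 = -1; l_i + l_f = 1.
Δm_l = -1.
E1 (Δl = ±1, |Δm_l| ≤ 1): satisfied.
E2 (Δl = 0,±2, l_i+l_f ≥ 2, |Δm_l| ≤ 2): not satisfied.

E1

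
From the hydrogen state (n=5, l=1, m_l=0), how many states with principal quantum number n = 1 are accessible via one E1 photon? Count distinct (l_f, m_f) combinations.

E1 requires Δl = ±1, so l_f ∈ {0, 2}; with 0 ≤ l_f ≤ n_f−1 = 0, the allowed l_f values are {0}.
For l_f = 0: m_f ∈ {m_i−1, m_i, m_i+1} ∩ [−0, 0] = {0} → 1 state.
Total: 1.

1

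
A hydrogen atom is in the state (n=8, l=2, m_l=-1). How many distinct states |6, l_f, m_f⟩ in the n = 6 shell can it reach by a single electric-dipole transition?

E1 requires Δl = ±1, so l_f ∈ {1, 3}; with 0 ≤ l_f ≤ n_f−1 = 5, the allowed l_f values are {1, 3}.
For l_f = 1: m_f ∈ {m_i−1, m_i, m_i+1} ∩ [−1, 1] = {-1, 0} → 2 states.
For l_f = 3: m_f ∈ {m_i−1, m_i, m_i+1} ∩ [−3, 3] = {-2, -1, 0} → 3 states.
Total: 5.

5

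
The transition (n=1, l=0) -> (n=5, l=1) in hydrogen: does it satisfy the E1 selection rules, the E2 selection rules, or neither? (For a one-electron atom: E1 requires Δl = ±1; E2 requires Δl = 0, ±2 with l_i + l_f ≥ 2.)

E1

Δl = 1 − 0 = +1; l_i + l_f = 1.
E1 (Δl = ±1): satisfied.
E2 (Δl = 0,±2, l_i+l_f ≥ 2): not satisfied.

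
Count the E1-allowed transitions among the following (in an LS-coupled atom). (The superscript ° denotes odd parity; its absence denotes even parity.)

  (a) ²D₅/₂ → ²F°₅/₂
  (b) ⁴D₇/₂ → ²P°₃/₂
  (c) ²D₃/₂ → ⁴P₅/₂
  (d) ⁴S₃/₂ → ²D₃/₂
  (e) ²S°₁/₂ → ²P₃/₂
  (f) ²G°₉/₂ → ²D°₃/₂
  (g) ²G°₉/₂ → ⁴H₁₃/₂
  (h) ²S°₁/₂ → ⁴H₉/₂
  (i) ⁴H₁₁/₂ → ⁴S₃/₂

2

(a) allowed
(b) forbidden (ΔS, ΔJ fail)
(c) forbidden (parity, ΔS fail)
(d) forbidden (parity, ΔS, ΔL fail)
(e) allowed
(f) forbidden (parity, ΔL, ΔJ fail)
(g) forbidden (ΔS, ΔJ fail)
(h) forbidden (ΔS, ΔL, ΔJ fail)
(i) forbidden (parity, ΔL, ΔJ fail)
Total allowed: 2 of 9.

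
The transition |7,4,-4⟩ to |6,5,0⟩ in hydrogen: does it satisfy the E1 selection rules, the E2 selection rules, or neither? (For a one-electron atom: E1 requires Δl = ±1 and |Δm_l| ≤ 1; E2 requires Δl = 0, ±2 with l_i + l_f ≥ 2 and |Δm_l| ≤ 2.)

Δl = 5 − 4 = +1; l_i + l_f = 9.
Δm_l = +4.
E1 (Δl = ±1, |Δm_l| ≤ 1): not satisfied.
E2 (Δl = 0,±2, l_i+l_f ≥ 2, |Δm_l| ≤ 2): not satisfied.

neither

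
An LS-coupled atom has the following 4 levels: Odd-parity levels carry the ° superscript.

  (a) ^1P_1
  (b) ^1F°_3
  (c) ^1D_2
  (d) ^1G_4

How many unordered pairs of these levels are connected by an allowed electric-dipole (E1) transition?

2

(a)–(b): forbidden (ΔL, ΔJ).
(a)–(c): forbidden (parity).
(a)–(d): forbidden (parity, ΔL, ΔJ).
(b)–(c): allowed.
(b)–(d): allowed.
(c)–(d): forbidden (parity, ΔL, ΔJ).
Allowed pairs: 2 of 6.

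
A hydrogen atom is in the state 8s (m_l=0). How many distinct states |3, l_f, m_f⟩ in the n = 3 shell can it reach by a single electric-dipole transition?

E1 requires Δl = ±1, so l_f ∈ {-1, 1}; with 0 ≤ l_f ≤ n_f−1 = 2, the allowed l_f values are {1}.
For l_f = 1: m_f ∈ {m_i−1, m_i, m_i+1} ∩ [−1, 1] = {-1, 0, 1} → 3 states.
Total: 3.

3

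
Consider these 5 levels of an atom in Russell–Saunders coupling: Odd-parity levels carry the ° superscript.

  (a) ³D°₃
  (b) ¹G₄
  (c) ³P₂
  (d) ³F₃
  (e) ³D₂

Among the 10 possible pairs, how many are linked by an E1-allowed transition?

(a)–(b): forbidden (ΔS, ΔL).
(a)–(c): allowed.
(a)–(d): allowed.
(a)–(e): allowed.
(b)–(c): forbidden (parity, ΔS, ΔL, ΔJ).
(b)–(d): forbidden (parity, ΔS).
(b)–(e): forbidden (parity, ΔS, ΔL, ΔJ).
(c)–(d): forbidden (parity, ΔL).
(c)–(e): forbidden (parity).
(d)–(e): forbidden (parity).
Allowed pairs: 3 of 10.

3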